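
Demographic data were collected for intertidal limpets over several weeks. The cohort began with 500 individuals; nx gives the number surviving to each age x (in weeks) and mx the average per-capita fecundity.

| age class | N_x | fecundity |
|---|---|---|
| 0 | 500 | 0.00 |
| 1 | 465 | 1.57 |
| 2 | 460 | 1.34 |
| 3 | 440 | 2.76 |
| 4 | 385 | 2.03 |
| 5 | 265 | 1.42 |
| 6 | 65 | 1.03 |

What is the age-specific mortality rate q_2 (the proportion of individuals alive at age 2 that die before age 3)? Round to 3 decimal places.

lx = nx/n0 = nx/500: 1, 0.93, 0.92, 0.88, 0.77, 0.53, 0.13
q_2 = (l_2 − l_3) / l_2 = (0.92 − 0.88) / 0.92
     = 0.04 / 0.92 = 0.043478… → 0.043

0.043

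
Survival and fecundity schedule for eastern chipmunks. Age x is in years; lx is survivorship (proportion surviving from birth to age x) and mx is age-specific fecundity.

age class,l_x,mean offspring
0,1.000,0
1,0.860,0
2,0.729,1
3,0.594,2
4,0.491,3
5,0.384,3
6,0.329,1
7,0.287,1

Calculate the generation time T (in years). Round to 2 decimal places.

4.00

lx·mx: 0, 0, 0.729, 1.188, 1.473, 1.152, 0.329, 0.287 → R0 = 5.158
x·lx·mx: 0, 0, 1.458, 3.564, 5.892, 5.76, 1.974, 2.009 → Σ = 20.657
T = 20.657 / 5.158 = 4.004847… → 4.00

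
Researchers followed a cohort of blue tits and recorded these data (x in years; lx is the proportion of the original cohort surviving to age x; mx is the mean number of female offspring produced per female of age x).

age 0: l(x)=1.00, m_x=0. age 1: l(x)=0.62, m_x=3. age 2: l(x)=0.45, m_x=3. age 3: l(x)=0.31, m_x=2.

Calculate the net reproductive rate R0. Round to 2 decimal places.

3.83

lx·mx by age: 0, 1.86, 1.35, 0.62
R0 = Σ lx·mx = 3.83 → 3.83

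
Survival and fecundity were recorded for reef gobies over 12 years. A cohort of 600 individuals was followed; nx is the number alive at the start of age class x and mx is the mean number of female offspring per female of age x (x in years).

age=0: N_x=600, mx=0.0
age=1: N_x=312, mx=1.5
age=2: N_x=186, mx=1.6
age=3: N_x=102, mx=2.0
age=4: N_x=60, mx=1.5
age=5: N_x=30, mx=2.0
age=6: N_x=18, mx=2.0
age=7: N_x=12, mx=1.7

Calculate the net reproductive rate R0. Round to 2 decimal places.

1.96

lx = nx/n0 = nx/600: 1, 0.52, 0.31, 0.17, 0.1, 0.05, 0.03, 0.02
lx·mx by age: 0, 0.78, 0.496, 0.34, 0.15, 0.1, 0.06, 0.034
R0 = Σ lx·mx = 1.96 → 1.96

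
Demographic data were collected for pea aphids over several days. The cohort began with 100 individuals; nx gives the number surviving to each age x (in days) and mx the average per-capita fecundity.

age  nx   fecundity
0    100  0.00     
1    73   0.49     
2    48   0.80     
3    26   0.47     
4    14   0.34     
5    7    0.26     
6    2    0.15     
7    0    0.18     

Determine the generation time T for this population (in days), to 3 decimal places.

1.921

lx = nx/n0 = nx/100: 1, 0.73, 0.48, 0.26, 0.14, 0.07, 0.02, 0
lx·mx: 0, 0.3577, 0.384, 0.1222, 0.0476, 0.0182, 0.003, 0 → R0 = 0.9327
x·lx·mx: 0, 0.3577, 0.768, 0.3666, 0.1904, 0.091, 0.018, 0 → Σ = 1.7917
T = 1.7917 / 0.9327 = 1.920982… → 1.921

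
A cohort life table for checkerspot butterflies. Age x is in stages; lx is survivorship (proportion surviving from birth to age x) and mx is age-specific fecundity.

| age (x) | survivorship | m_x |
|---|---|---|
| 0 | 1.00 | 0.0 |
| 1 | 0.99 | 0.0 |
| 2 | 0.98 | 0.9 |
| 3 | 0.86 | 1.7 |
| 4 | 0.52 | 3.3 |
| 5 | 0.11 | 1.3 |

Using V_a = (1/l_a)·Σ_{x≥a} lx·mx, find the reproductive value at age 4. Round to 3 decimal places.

3.575

lx·mx for x ≥ 4: 1.716, 0.143 → sum = 1.859
V_4 = 1.859 / l_4 = 1.859 / 0.52 = 3.575 → 3.575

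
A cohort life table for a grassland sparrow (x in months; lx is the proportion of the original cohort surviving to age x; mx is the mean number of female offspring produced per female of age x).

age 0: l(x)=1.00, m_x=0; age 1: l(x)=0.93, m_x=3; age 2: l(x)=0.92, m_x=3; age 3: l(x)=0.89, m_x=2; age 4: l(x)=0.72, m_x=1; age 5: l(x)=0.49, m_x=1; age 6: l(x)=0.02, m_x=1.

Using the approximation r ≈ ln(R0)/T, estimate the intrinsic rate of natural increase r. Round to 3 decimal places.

R0 = Σ lx·mx = 0 + 2.79 + 2.76 + 1.78 + 0.72 + 0.49 + 0.02 = 8.56
Σ x·lx·mx = 19.1; T = 19.1/8.56 = 2.23131…
r ≈ ln(R0)/T = ln(8.56)/2.23131… = 0.96226… → 0.962

0.962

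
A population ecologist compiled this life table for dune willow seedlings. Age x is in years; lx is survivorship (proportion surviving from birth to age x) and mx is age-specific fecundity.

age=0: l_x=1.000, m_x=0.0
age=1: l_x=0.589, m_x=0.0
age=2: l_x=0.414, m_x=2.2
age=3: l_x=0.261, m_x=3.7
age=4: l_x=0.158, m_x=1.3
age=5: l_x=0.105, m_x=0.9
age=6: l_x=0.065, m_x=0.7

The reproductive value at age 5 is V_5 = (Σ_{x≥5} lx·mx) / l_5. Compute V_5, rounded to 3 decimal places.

lx·mx for x ≥ 5: 0.0945, 0.0455 → sum = 0.14
V_5 = 0.14 / l_5 = 0.14 / 0.105 = 1.333333… → 1.333

1.333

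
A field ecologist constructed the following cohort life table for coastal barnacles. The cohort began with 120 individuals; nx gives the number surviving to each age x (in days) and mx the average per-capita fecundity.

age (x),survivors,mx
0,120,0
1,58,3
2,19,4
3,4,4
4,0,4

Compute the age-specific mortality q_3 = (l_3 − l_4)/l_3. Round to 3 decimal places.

lx = nx/n0 = nx/120: 1, 0.48333…, 0.15833…, 0.03333…, 0
q_3 = (l_3 − l_4) / l_3 = (0.033333… − 0) / 0.033333…
     = 0.033333… / 0.033333… = 1 → 1.000

1.000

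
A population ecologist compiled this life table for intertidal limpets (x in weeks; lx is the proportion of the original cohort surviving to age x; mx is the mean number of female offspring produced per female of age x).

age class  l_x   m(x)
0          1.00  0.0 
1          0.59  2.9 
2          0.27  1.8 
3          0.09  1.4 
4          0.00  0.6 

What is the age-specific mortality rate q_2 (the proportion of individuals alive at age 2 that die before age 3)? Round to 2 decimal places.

q_2 = (l_2 − l_3) / l_2 = (0.27 − 0.09) / 0.27
     = 0.18 / 0.27 = 0.666667… → 0.67

0.67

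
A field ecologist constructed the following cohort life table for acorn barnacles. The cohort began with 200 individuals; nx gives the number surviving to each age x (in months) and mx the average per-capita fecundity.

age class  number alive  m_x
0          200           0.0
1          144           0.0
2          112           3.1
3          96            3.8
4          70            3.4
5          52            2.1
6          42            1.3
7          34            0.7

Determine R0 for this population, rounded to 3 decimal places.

5.688

lx = nx/n0 = nx/200: 1, 0.72, 0.56, 0.48, 0.35, 0.26, 0.21, 0.17
lx·mx by age: 0, 0, 1.736, 1.824, 1.19, 0.546, 0.273, 0.119
R0 = Σ lx·mx = 5.688 → 5.688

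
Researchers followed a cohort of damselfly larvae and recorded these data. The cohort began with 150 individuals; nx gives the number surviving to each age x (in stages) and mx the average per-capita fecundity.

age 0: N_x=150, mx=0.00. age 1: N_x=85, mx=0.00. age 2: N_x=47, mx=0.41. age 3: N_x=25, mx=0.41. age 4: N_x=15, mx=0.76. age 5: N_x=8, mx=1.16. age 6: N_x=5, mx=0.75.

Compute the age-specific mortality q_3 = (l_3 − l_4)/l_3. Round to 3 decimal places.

0.400

lx = nx/n0 = nx/150: 1, 0.56667…, 0.31333…, 0.16667…, 0.1, 0.05333…, 0.03333…
q_3 = (l_3 − l_4) / l_3 = (0.166667… − 0.1) / 0.166667…
     = 0.066667… / 0.166667… = 0.4… → 0.400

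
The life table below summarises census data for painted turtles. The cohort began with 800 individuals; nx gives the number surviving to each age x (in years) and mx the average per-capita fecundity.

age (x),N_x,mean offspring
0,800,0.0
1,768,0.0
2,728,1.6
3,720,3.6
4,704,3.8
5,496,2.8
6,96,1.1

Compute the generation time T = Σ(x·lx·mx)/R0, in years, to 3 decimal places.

3.581

lx = nx/n0 = nx/800: 1, 0.96, 0.91, 0.9, 0.88, 0.62, 0.12
lx·mx: 0, 0, 1.456, 3.24, 3.344, 1.736, 0.132 → R0 = 9.908
x·lx·mx: 0, 0, 2.912, 9.72, 13.376, 8.68, 0.792 → Σ = 35.48
T = 35.48 / 9.908 = 3.580945… → 3.581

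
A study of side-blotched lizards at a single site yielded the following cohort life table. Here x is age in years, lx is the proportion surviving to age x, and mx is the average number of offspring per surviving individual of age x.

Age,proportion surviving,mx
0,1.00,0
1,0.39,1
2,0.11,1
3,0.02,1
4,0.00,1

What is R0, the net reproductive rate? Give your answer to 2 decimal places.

0.52

lx·mx by age: 0, 0.39, 0.11, 0.02, 0
R0 = Σ lx·mx = 0.52 → 0.52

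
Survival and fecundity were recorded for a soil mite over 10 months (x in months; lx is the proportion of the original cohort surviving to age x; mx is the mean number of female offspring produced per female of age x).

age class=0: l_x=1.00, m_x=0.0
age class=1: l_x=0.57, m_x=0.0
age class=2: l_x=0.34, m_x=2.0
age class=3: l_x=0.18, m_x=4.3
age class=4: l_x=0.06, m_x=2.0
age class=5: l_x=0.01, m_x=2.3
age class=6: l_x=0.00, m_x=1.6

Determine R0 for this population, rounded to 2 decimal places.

1.60

lx·mx by age: 0, 0, 0.68, 0.774, 0.12, 0.023, 0
R0 = Σ lx·mx = 1.597 → 1.60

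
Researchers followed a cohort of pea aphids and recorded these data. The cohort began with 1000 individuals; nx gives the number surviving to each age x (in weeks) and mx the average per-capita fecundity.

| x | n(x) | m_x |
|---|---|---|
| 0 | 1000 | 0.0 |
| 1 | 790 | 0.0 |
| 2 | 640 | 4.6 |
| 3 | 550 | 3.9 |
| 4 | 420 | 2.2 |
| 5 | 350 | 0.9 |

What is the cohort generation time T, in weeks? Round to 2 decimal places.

lx = nx/n0 = nx/1000: 1, 0.79, 0.64, 0.55, 0.42, 0.35
lx·mx: 0, 0, 2.944, 2.145, 0.924, 0.315 → R0 = 6.328
x·lx·mx: 0, 0, 5.888, 6.435, 3.696, 1.575 → Σ = 17.594
T = 17.594 / 6.328 = 2.780341… → 2.78

2.78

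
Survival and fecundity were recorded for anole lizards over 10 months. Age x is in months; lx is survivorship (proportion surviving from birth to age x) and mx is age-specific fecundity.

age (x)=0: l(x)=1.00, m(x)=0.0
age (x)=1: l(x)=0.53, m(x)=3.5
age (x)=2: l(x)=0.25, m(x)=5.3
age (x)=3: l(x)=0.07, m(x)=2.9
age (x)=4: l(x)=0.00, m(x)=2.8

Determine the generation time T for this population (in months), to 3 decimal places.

1.512

lx·mx: 0, 1.855, 1.325, 0.203, 0 → R0 = 3.383
x·lx·mx: 0, 1.855, 2.65, 0.609, 0 → Σ = 5.114
T = 5.114 / 3.383 = 1.511676… → 1.512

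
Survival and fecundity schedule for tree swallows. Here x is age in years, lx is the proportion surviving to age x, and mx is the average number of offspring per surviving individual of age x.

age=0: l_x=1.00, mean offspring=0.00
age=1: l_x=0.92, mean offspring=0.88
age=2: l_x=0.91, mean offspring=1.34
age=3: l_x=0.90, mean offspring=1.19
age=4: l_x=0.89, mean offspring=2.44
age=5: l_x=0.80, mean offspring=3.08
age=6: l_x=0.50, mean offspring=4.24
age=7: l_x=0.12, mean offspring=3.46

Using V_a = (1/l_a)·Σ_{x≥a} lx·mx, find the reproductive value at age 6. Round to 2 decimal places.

lx·mx for x ≥ 6: 2.12, 0.4152 → sum = 2.5352
V_6 = 2.5352 / l_6 = 2.5352 / 0.5 = 5.0704 → 5.07

5.07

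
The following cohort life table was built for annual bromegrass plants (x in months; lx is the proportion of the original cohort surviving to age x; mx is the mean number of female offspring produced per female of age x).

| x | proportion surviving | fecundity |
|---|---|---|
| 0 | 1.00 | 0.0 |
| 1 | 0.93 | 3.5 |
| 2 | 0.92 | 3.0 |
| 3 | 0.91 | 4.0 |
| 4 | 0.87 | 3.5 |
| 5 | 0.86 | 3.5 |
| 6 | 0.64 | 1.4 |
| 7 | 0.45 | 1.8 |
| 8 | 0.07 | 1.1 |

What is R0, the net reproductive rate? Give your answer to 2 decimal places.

lx·mx by age: 0, 3.255, 2.76, 3.64, 3.045, 3.01, 0.896, 0.81, 0.077
R0 = Σ lx·mx = 17.493 → 17.49

17.49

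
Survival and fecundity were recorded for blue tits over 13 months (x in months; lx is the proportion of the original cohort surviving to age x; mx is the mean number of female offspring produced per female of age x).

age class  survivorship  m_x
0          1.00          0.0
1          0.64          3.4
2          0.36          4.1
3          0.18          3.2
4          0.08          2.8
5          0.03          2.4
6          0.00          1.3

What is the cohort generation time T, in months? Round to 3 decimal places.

lx·mx: 0, 2.176, 1.476, 0.576, 0.224, 0.072, 0 → R0 = 4.524
x·lx·mx: 0, 2.176, 2.952, 1.728, 0.896, 0.36, 0 → Σ = 8.112
T = 8.112 / 4.524 = 1.793103… → 1.793

1.793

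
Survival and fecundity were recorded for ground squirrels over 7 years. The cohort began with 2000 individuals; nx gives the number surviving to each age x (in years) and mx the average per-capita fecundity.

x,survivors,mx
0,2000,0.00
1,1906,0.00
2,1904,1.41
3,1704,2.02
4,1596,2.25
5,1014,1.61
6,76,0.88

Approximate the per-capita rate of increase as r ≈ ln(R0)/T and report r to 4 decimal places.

0.5149

lx = nx/n0 = nx/2000: 1, 0.953, 0.952, 0.852, 0.798, 0.507, 0.038
R0 = Σ lx·mx = 0 + 0 + 1.34232 + 1.72104 + 1.7955 + 0.81627 + 0.03344 = 5.70857
Σ x·lx·mx = 19.31175; T = 19.31175/5.70857 = 3.38294…
r ≈ ln(R0)/T = ln(5.70857)/3.38294… = 0.514927… → 0.5149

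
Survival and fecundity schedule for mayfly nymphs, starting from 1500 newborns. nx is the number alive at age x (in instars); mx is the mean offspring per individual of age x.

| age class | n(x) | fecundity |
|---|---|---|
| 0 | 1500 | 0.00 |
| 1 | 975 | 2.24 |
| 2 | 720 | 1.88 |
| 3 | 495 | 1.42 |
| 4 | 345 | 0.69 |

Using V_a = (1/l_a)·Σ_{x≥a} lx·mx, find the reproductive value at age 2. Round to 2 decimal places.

lx = nx/n0 = nx/1500: 1, 0.65, 0.48, 0.33, 0.23
lx·mx for x ≥ 2: 0.9024, 0.4686, 0.1587 → sum = 1.5297
V_2 = 1.5297 / l_2 = 1.5297 / 0.48 = 3.186875 → 3.19

3.19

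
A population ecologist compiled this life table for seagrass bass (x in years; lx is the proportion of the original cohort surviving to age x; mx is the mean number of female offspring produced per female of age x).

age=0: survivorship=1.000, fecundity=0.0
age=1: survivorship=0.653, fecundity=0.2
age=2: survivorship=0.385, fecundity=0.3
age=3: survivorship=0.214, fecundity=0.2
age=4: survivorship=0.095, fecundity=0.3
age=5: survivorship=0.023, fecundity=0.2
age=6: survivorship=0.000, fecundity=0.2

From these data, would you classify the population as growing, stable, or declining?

declining

R0 = Σ lx·mx = 0 + 0.1306 + 0.1155 + 0.0428 + 0.0285 + 0.0046 + 0 = 0.322
R0 < 1, so the population is declining.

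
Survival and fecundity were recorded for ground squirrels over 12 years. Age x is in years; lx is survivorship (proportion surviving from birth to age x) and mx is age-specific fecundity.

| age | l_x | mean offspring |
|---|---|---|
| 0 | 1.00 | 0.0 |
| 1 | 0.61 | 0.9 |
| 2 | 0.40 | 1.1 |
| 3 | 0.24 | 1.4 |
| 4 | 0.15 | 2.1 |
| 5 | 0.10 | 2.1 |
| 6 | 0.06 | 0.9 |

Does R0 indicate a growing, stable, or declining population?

R0 = Σ lx·mx = 0 + 0.549 + 0.44 + 0.336 + 0.315 + 0.21 + 0.054 = 1.904
R0 > 1, so the population is growing.

growing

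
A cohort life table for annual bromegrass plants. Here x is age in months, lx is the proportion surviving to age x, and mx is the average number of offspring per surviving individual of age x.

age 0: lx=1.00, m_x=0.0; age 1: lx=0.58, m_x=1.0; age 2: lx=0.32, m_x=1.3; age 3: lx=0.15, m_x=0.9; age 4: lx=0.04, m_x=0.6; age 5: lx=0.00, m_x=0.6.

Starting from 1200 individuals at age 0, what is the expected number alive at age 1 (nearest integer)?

Expected survivors = N0 · l_1 = 1200 × 0.58 = 696 → 696

696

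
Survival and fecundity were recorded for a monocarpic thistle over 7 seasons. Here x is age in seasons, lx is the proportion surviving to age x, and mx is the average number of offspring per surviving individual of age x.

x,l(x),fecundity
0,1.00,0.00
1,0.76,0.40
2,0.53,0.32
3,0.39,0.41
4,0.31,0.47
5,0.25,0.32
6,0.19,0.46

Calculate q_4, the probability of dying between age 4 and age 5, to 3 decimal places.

0.194

q_4 = (l_4 − l_5) / l_4 = (0.31 − 0.25) / 0.31
     = 0.06 / 0.31 = 0.193548… → 0.194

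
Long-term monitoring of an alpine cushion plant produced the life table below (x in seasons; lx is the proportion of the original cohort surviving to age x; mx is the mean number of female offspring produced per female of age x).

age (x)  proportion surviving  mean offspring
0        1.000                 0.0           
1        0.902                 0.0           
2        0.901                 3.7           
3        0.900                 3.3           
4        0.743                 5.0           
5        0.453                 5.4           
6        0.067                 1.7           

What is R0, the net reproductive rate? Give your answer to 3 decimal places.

lx·mx by age: 0, 0, 3.3337, 2.97, 3.715, 2.4462, 0.1139
R0 = Σ lx·mx = 12.5788 → 12.579

12.579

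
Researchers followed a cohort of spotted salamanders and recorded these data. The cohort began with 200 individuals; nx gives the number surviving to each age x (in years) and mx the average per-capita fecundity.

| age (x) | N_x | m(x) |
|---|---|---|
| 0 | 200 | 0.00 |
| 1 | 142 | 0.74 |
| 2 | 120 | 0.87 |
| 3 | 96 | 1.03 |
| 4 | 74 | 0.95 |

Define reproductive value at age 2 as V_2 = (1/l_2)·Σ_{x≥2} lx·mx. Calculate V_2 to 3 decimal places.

lx = nx/n0 = nx/200: 1, 0.71, 0.6, 0.48, 0.37
lx·mx for x ≥ 2: 0.522, 0.4944, 0.3515 → sum = 1.3679
V_2 = 1.3679 / l_2 = 1.3679 / 0.6 = 2.279833… → 2.280

2.280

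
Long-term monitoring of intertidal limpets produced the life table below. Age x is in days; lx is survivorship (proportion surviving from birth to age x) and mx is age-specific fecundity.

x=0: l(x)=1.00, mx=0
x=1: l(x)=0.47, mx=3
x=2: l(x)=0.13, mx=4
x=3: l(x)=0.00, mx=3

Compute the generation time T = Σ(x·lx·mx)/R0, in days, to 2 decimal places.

lx·mx: 0, 1.41, 0.52, 0 → R0 = 1.93
x·lx·mx: 0, 1.41, 1.04, 0 → Σ = 2.45
T = 2.45 / 1.93 = 1.26943… → 1.27

1.27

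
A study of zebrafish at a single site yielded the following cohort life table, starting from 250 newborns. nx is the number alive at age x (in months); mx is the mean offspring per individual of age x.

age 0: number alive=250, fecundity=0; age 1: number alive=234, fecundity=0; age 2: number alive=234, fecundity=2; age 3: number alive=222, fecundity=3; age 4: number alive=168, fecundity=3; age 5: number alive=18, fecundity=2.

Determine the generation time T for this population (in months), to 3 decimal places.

3.065

lx = nx/n0 = nx/250: 1, 0.936, 0.936, 0.888, 0.672, 0.072
lx·mx: 0, 0, 1.872, 2.664, 2.016, 0.144 → R0 = 6.696
x·lx·mx: 0, 0, 3.744, 7.992, 8.064, 0.72 → Σ = 20.52
T = 20.52 / 6.696 = 3.064516… → 3.065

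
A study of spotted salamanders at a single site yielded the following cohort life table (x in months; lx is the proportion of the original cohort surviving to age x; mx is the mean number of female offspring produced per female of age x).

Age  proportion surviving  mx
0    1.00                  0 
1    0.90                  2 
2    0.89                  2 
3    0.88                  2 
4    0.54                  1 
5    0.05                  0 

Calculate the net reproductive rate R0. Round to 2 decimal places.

lx·mx by age: 0, 1.8, 1.78, 1.76, 0.54, 0
R0 = Σ lx·mx = 5.88 → 5.88

5.88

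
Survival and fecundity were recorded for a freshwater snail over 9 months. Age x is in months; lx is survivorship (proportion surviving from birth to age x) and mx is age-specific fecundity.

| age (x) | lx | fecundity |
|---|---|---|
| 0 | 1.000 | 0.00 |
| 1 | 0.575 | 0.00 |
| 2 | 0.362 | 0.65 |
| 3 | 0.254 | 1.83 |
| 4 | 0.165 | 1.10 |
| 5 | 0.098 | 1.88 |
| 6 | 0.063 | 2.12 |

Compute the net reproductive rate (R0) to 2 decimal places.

lx·mx by age: 0, 0, 0.2353, 0.46482, 0.1815, 0.18424, 0.13356
R0 = Σ lx·mx = 1.19942 → 1.20

1.20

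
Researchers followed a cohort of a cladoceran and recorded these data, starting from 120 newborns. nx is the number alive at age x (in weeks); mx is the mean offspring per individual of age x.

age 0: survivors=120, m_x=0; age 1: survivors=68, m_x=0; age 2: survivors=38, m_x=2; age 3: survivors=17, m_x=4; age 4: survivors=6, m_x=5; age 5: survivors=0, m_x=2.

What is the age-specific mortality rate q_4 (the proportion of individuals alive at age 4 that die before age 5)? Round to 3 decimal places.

1.000

lx = nx/n0 = nx/120: 1, 0.56667…, 0.31667…, 0.14167…, 0.05, 0
q_4 = (l_4 − l_5) / l_4 = (0.05 − 0) / 0.05
     = 0.05 / 0.05 = 1 → 1.000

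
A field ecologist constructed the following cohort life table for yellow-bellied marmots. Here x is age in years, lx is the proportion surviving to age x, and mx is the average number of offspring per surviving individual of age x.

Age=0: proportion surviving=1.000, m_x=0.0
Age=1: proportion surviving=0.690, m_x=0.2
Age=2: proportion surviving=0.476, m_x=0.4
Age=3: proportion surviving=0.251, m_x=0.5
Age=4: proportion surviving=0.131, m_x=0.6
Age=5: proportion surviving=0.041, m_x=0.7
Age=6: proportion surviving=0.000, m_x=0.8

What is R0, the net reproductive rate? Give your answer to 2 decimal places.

0.56

lx·mx by age: 0, 0.138, 0.1904, 0.1255, 0.0786, 0.0287, 0
R0 = Σ lx·mx = 0.5612 → 0.56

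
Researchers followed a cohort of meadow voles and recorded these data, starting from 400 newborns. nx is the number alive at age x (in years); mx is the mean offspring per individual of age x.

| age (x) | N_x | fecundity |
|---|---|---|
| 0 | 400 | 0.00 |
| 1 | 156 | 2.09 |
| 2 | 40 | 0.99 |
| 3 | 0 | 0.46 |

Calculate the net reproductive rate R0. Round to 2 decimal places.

lx = nx/n0 = nx/400: 1, 0.39, 0.1, 0
lx·mx by age: 0, 0.8151, 0.099, 0
R0 = Σ lx·mx = 0.9141 → 0.91

0.91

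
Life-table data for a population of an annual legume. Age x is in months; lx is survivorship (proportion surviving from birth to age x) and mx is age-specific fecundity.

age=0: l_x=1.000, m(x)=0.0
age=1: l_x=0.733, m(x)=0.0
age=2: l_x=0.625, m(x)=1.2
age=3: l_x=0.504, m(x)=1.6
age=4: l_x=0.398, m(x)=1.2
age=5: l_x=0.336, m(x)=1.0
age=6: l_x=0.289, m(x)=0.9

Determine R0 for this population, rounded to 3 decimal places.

lx·mx by age: 0, 0, 0.75, 0.8064, 0.4776, 0.336, 0.2601
R0 = Σ lx·mx = 2.6301 → 2.630

2.630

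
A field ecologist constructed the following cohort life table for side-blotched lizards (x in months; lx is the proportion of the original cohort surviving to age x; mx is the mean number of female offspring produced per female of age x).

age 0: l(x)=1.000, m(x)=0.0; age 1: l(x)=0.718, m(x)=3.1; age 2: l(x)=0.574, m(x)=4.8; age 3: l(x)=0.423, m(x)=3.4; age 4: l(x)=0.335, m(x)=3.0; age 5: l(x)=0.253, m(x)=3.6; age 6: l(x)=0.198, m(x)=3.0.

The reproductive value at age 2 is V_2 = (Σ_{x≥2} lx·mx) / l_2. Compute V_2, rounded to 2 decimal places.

lx·mx for x ≥ 2: 2.7552, 1.4382, 1.005, 0.9108, 0.594 → sum = 6.7032
V_2 = 6.7032 / l_2 = 6.7032 / 0.574 = 11.678049… → 11.68

11.68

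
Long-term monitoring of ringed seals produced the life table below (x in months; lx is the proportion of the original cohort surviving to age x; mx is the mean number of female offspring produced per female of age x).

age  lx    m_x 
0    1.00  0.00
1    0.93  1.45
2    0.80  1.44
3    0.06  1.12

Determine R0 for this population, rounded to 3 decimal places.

2.568

lx·mx by age: 0, 1.3485, 1.152, 0.0672
R0 = Σ lx·mx = 2.5677 → 2.568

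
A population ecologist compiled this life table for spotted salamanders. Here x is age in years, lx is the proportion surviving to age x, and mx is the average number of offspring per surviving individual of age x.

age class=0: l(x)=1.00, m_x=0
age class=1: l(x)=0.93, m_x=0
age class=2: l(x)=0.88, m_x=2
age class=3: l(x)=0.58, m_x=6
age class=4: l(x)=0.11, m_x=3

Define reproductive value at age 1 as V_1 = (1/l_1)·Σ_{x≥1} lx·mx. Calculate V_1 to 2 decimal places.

lx·mx for x ≥ 1: 0, 1.76, 3.48, 0.33 → sum = 5.57
V_1 = 5.57 / l_1 = 5.57 / 0.93 = 5.989247… → 5.99

5.99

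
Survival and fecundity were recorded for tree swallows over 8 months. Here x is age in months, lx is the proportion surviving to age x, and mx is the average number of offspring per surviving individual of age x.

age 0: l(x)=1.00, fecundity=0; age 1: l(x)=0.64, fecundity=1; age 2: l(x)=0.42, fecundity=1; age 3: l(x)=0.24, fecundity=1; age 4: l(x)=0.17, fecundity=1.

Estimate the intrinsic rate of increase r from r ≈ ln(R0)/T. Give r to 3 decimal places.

R0 = Σ lx·mx = 0 + 0.64 + 0.42 + 0.24 + 0.17 = 1.47
Σ x·lx·mx = 2.88; T = 2.88/1.47 = 1.95918…
r ≈ ln(R0)/T = ln(1.47)/1.95918… = 0.19664… → 0.197

0.197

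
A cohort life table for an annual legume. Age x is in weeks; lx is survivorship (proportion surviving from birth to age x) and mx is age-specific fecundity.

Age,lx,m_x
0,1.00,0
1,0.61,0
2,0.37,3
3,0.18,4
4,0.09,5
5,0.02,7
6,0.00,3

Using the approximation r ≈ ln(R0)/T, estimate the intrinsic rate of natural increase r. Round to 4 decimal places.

R0 = Σ lx·mx = 0 + 0 + 1.11 + 0.72 + 0.45 + 0.14 + 0 = 2.42
Σ x·lx·mx = 6.88; T = 6.88/2.42 = 2.84298…
r ≈ ln(R0)/T = ln(2.42)/2.84298… = 0.31086… → 0.3109

0.3109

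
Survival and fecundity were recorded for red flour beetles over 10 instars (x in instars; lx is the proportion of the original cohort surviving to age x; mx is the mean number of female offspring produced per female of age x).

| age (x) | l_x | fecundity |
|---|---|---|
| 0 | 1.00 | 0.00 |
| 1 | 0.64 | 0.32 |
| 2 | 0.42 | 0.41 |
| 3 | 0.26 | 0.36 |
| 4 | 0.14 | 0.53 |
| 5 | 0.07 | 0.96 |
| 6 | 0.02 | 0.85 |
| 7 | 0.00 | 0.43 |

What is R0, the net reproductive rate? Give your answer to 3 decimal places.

0.629

lx·mx by age: 0, 0.2048, 0.1722, 0.0936, 0.0742, 0.0672, 0.017, 0
R0 = Σ lx·mx = 0.629 → 0.629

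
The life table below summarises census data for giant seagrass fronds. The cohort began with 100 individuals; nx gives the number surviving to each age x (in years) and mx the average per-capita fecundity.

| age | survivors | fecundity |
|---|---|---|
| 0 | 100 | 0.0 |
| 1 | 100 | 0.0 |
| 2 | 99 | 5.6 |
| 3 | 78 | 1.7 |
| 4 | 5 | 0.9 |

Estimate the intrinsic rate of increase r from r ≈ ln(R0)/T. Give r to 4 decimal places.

0.8770

lx = nx/n0 = nx/100: 1, 1, 0.99, 0.78, 0.05
R0 = Σ lx·mx = 0 + 0 + 5.544 + 1.326 + 0.045 = 6.915
Σ x·lx·mx = 15.246; T = 15.246/6.915 = 2.20477…
r ≈ ln(R0)/T = ln(6.915)/2.20477… = 0.877049… → 0.8770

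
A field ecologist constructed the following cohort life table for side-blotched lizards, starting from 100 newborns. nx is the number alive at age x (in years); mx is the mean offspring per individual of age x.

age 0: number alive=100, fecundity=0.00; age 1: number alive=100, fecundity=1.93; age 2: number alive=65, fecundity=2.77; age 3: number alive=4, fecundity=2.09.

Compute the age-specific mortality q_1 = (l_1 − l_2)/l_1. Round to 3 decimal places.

lx = nx/n0 = nx/100: 1, 1, 0.65, 0.04
q_1 = (l_1 − l_2) / l_1 = (1 − 0.65) / 1
     = 0.35 / 1 = 0.35 → 0.350

0.350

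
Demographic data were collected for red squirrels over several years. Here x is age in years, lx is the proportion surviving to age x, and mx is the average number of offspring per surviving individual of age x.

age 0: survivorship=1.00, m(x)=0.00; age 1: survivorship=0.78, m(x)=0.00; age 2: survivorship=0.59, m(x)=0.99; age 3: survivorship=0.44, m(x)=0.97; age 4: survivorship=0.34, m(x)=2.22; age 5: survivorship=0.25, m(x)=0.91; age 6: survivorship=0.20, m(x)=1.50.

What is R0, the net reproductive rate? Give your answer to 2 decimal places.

lx·mx by age: 0, 0, 0.5841, 0.4268, 0.7548, 0.2275, 0.3
R0 = Σ lx·mx = 2.2932 → 2.29

2.29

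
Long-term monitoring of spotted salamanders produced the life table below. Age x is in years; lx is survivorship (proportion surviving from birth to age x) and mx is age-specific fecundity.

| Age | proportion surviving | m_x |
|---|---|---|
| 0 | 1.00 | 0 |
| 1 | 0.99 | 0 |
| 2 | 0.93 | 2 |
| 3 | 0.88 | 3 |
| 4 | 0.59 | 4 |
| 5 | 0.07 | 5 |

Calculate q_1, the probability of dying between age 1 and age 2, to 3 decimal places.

0.061

q_1 = (l_1 − l_2) / l_1 = (0.99 − 0.93) / 0.99
     = 0.06 / 0.99 = 0.060606… → 0.061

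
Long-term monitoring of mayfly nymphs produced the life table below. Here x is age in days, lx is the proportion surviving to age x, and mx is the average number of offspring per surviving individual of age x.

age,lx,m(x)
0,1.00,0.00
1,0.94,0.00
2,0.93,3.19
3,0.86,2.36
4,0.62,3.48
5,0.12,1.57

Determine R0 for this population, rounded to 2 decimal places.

lx·mx by age: 0, 0, 2.9667, 2.0296, 2.1576, 0.1884
R0 = Σ lx·mx = 7.3423 → 7.34

7.34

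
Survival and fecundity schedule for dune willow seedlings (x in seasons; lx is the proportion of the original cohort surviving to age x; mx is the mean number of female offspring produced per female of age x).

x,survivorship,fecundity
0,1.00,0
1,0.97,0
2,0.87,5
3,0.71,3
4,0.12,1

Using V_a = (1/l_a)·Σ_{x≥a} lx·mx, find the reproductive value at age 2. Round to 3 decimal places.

lx·mx for x ≥ 2: 4.35, 2.13, 0.12 → sum = 6.6
V_2 = 6.6 / l_2 = 6.6 / 0.87 = 7.586207… → 7.586

7.586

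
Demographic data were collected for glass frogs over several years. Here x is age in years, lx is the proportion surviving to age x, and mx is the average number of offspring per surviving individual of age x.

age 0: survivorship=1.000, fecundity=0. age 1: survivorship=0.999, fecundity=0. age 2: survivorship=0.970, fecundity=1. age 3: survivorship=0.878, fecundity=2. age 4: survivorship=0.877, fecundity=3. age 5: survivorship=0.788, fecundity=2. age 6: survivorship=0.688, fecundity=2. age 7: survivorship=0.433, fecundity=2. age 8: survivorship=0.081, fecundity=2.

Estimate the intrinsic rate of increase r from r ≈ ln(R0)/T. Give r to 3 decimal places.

R0 = Σ lx·mx = 0 + 0 + 0.97 + 1.756 + 2.631 + 1.576 + 1.376 + 0.866 + 0.162 = 9.337
Σ x·lx·mx = 41.226; T = 41.226/9.337 = 4.41534…
r ≈ ln(R0)/T = ln(9.337)/4.41534… = 0.50596… → 0.506

0.506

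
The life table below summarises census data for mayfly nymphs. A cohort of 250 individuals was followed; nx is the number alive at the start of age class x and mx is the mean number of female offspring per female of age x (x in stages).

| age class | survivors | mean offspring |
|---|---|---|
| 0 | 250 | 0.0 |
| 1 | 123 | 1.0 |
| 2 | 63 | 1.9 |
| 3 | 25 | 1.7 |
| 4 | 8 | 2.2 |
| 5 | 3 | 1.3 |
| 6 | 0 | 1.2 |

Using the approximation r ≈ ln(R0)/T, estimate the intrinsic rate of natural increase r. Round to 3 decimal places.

0.108

lx = nx/n0 = nx/250: 1, 0.492, 0.252, 0.1, 0.032, 0.012, 0
R0 = Σ lx·mx = 0 + 0.492 + 0.4788 + 0.17 + 0.0704 + 0.0156 + 0 = 1.2268
Σ x·lx·mx = 2.3192; T = 2.3192/1.2268 = 1.89045…
r ≈ ln(R0)/T = ln(1.2268)/1.89045… = 0.10813… → 0.108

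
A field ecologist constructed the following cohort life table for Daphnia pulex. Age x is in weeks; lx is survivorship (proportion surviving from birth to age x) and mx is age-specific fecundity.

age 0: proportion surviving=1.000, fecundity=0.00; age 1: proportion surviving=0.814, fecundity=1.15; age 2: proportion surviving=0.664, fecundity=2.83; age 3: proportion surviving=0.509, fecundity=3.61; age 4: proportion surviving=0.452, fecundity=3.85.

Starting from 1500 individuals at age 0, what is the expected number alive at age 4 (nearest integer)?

Expected survivors = N0 · l_4 = 1500 × 0.452 = 678 → 678

678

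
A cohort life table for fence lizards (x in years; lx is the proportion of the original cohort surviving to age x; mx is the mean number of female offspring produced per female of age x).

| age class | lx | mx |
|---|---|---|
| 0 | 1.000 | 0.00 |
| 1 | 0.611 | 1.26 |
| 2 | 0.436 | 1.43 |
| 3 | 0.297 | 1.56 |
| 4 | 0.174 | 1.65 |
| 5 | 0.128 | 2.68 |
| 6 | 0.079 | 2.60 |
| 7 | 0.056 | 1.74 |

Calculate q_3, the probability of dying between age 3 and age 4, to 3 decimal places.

q_3 = (l_3 − l_4) / l_3 = (0.297 − 0.174) / 0.297
     = 0.123 / 0.297 = 0.414141… → 0.414

0.414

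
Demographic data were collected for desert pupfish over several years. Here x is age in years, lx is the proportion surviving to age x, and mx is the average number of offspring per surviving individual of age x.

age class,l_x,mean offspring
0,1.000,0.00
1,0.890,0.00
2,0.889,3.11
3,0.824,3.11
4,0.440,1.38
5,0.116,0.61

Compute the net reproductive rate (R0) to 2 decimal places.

lx·mx by age: 0, 0, 2.76479, 2.56264, 0.6072, 0.07076
R0 = Σ lx·mx = 6.00539 → 6.01

6.01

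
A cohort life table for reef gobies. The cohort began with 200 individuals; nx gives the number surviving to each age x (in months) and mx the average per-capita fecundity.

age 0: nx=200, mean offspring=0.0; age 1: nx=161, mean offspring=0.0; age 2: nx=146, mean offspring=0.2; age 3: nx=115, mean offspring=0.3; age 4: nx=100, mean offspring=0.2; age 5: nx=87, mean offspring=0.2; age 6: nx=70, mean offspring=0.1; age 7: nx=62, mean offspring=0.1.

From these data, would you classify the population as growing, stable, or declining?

lx = nx/n0 = nx/200: 1, 0.805, 0.73, 0.575, 0.5, 0.435, 0.35, 0.31
R0 = Σ lx·mx = 0 + 0 + 0.146 + 0.1725 + 0.1 + 0.087 + 0.035 + 0.031 = 0.5715
R0 < 1, so the population is declining.

declining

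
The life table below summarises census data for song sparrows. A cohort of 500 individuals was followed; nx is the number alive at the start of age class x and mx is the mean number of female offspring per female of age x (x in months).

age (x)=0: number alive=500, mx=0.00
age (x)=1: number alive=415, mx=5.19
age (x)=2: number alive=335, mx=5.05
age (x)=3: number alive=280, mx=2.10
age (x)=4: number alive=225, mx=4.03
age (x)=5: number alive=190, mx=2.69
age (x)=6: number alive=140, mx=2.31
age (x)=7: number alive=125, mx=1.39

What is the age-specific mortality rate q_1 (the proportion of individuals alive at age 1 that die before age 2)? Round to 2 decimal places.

0.19

lx = nx/n0 = nx/500: 1, 0.83, 0.67, 0.56, 0.45, 0.38, 0.28, 0.25
q_1 = (l_1 − l_2) / l_1 = (0.83 − 0.67) / 0.83
     = 0.16 / 0.83 = 0.192771… → 0.19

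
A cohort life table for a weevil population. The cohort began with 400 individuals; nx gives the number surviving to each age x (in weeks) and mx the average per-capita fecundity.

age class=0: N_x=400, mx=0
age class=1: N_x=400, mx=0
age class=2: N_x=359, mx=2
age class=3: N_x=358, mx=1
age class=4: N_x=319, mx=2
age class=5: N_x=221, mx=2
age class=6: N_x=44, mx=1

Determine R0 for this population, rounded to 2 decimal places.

lx = nx/n0 = nx/400: 1, 1, 0.8975, 0.895, 0.7975, 0.5525, 0.11
lx·mx by age: 0, 0, 1.795, 0.895, 1.595, 1.105, 0.11
R0 = Σ lx·mx = 5.5 → 5.50

5.50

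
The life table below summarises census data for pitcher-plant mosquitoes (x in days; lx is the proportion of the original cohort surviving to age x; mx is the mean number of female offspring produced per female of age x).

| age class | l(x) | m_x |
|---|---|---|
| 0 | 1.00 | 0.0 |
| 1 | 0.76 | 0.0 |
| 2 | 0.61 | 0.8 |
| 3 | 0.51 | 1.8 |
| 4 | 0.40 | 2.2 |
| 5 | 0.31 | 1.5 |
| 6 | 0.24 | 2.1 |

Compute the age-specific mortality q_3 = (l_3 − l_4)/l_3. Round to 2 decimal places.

0.22

q_3 = (l_3 − l_4) / l_3 = (0.51 − 0.4) / 0.51
     = 0.11 / 0.51 = 0.215686… → 0.22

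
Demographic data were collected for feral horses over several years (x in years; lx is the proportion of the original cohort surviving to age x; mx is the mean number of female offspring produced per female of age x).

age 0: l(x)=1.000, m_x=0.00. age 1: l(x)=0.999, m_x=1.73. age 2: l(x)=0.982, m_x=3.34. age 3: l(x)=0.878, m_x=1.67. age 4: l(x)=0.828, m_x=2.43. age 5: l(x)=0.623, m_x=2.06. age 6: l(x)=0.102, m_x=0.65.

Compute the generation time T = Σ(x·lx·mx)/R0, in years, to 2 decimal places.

2.80

lx·mx: 0, 1.72827, 3.27988, 1.46626, 2.01204, 1.28338, 0.0663 → R0 = 9.83613
x·lx·mx: 0, 1.72827, 6.55976, 4.39878, 8.04816, 6.4169, 0.3978 → Σ = 27.54967
T = 27.54967 / 9.83613 = 2.800865… → 2.80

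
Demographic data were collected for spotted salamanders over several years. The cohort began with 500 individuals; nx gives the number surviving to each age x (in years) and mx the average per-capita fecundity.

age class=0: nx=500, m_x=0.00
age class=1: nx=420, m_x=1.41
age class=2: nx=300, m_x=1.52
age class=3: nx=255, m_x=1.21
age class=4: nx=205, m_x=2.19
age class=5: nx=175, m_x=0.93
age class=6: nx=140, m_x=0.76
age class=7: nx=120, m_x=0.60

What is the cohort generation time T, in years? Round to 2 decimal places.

lx = nx/n0 = nx/500: 1, 0.84, 0.6, 0.51, 0.41, 0.35, 0.28, 0.24
lx·mx: 0, 1.1844, 0.912, 0.6171, 0.8979, 0.3255, 0.2128, 0.144 → R0 = 4.2937
x·lx·mx: 0, 1.1844, 1.824, 1.8513, 3.5916, 1.6275, 1.2768, 1.008 → Σ = 12.3636
T = 12.3636 / 4.2937 = 2.879475… → 2.88

2.88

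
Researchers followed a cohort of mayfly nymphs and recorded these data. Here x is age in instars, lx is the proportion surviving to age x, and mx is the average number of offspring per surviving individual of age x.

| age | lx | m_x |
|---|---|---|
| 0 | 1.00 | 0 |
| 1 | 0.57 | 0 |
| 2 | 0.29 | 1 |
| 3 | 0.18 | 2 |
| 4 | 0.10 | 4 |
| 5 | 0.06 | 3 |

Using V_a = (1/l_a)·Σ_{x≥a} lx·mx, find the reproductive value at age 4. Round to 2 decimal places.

lx·mx for x ≥ 4: 0.4, 0.18 → sum = 0.58
V_4 = 0.58 / l_4 = 0.58 / 0.1 = 5.8 → 5.80

5.80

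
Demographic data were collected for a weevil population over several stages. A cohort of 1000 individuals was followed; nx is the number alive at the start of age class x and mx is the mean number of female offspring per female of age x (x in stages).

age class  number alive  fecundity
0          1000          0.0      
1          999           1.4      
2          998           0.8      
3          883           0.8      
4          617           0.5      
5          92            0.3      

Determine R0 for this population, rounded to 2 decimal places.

lx = nx/n0 = nx/1000: 1, 0.999, 0.998, 0.883, 0.617, 0.092
lx·mx by age: 0, 1.3986, 0.7984, 0.7064, 0.3085, 0.0276
R0 = Σ lx·mx = 3.2395 → 3.24

3.24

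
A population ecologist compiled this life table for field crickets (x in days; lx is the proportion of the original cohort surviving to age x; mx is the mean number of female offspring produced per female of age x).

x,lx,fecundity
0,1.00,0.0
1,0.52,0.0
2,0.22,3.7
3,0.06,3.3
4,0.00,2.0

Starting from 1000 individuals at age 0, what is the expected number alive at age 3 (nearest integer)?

60

Expected survivors = N0 · l_3 = 1000 × 0.06 = 60 → 60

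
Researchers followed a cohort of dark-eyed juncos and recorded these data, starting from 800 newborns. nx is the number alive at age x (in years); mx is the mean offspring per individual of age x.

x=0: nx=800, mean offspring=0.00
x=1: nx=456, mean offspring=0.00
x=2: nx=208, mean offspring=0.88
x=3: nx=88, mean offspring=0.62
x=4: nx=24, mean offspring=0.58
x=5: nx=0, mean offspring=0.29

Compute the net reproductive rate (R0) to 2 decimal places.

0.31

lx = nx/n0 = nx/800: 1, 0.57, 0.26, 0.11, 0.03, 0
lx·mx by age: 0, 0, 0.2288, 0.0682, 0.0174, 0
R0 = Σ lx·mx = 0.3144 → 0.31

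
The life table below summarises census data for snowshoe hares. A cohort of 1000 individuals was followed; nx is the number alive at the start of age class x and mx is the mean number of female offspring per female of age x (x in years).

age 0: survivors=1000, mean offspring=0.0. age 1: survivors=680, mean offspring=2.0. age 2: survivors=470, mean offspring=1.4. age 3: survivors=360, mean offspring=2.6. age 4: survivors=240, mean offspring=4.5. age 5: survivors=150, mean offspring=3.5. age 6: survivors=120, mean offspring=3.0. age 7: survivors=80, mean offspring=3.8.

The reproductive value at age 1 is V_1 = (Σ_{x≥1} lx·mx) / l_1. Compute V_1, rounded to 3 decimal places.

lx = nx/n0 = nx/1000: 1, 0.68, 0.47, 0.36, 0.24, 0.15, 0.12, 0.08
lx·mx for x ≥ 1: 1.36, 0.658, 0.936, 1.08, 0.525, 0.36, 0.304 → sum = 5.223
V_1 = 5.223 / l_1 = 5.223 / 0.68 = 7.680882… → 7.681

7.681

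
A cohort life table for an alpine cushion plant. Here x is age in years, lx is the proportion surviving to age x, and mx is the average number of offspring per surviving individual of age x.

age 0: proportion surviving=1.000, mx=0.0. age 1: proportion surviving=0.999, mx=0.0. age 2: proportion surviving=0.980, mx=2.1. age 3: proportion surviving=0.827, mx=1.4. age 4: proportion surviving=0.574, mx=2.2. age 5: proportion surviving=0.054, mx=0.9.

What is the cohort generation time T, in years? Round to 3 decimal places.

lx·mx: 0, 0, 2.058, 1.1578, 1.2628, 0.0486 → R0 = 4.5272
x·lx·mx: 0, 0, 4.116, 3.4734, 5.0512, 0.243 → Σ = 12.8836
T = 12.8836 / 4.5272 = 2.845821… → 2.846

2.846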